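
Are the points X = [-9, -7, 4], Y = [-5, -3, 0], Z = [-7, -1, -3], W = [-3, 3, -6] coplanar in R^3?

No

A normal to the plane through X, Y, Z is n = XY × XZ = (-4, 20, 16).
The plane has equation n·P = -40. For W: n·W = -24.
-24 ≠ -40, so W is off the plane.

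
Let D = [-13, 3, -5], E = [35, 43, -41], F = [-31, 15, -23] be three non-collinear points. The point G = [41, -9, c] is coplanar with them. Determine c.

21

The plane through D, E, F has equation −288x + 1512y + 1296z = 1800.
Substituting G: (1296)c + (-25416) = 1800, so c = 21.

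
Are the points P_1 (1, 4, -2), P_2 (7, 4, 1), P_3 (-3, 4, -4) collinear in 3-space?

P_1P_2 = (6, 0, 3), P_1P_3 = (-4, 0, -2).
P_1P_2 × P_1P_3 = (0, 0, 0).
The cross product vanishes, so the three points are collinear.

Yes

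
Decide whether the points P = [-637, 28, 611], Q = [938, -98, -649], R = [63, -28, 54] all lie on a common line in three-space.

PQ = (1575, -126, -1260), PR = (700, -56, -557).
PQ × PR = (-378, -4725, 0).
The cross product is nonzero, so the points do not lie on one line.

No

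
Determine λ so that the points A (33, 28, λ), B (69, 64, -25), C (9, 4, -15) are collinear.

-19

Collinearity requires AB × AC = 0; each component is linear in λ.
The x-component gives (-60)λ + (-1140) = 0, so λ = -19.
The remaining components then also vanish.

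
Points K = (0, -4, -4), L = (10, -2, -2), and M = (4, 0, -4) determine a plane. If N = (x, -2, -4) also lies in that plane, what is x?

2

The plane through K, L, M has equation −8x + 8y + 32z = -160.
Substituting N: (-8)x + (-144) = -160, so x = 2.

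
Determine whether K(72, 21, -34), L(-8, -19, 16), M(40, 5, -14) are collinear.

KL = (-80, -40, 50), KM = (-32, -16, 20).
KL × KM = (0, 0, 0).
The cross product vanishes, so the three points are collinear.

Yes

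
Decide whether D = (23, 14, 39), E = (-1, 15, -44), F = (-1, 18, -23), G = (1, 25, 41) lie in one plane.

With D as base: DE = (-24, 1, -83), DF = (-24, 4, -62), DG = (-22, 11, 2).
DF × DG = (690, 1412, -176).
DE · (DF × DG) = -540.
Since -540 ≠ 0, the four points are not coplanar.

No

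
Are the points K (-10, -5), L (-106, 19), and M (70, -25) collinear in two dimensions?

Yes

KL = (-96, 24), KM = (80, -20).
det[KL; KM] = (-96)(-20) − (24)(80) = 0.
The determinant is zero, so the points are collinear.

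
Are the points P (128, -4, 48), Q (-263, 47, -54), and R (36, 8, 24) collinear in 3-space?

Yes

PQ = (-391, 51, -102), PR = (-92, 12, -24).
PQ × PR = (0, 0, 0).
The cross product vanishes, so the three points are collinear.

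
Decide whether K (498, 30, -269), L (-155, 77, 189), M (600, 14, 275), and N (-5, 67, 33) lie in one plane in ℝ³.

No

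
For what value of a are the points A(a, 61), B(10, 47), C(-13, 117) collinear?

The three points are collinear iff det[AB; AC] = 0.
This determinant is linear in a: (-70)a + (378) = 0, so a = 27/5.

27/5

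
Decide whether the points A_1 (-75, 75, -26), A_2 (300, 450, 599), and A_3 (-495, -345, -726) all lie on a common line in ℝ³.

Yes

A_1A_2 = (375, 375, 625), A_1A_3 = (-420, -420, -700).
Each component of A_1A_3 is -28/25 times the corresponding component of A_1A_2, so A_1A_3 = -28/25·A_1A_2 and the points are collinear.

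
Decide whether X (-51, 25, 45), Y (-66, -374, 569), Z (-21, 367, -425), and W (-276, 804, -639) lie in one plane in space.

A normal to the plane through X, Y, Z is n = XY × XZ = (8322, 8670, 6840).
The plane has equation n·P = 100128. For W: n·W = 303048.
303048 ≠ 100128, so W is off the plane.

No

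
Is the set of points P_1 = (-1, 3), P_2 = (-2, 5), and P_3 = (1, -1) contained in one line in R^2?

Yes

P_1P_2 = (-1, 2), P_1P_3 = (2, -4).
Twice the signed area of △P_1P_2P_3 is (-1)(-4) − (2)(2) = 0.
The triangle is degenerate (zero area), so the points are collinear.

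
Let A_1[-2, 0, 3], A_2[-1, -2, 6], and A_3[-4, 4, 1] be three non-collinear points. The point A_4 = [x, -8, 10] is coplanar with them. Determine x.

2

A normal to the plane is n = A_1A_2 × A_1A_3 = (-8, -4, 0).
A_4 lies in the plane iff n · A_1A_4 = 0.
This gives (-8)x + (16) = 0, so x = 2.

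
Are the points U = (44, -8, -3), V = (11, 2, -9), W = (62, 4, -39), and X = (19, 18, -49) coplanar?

Yes

The four points are coplanar iff the 3×3 determinant with rows UV, UW, UX is zero.
Rows: (-33, 10, -6), (18, 12, -36), (-25, 26, -46).
Expanding along the first row: (-33)(384) − (10)(-1728) + (-6)(768) = 0.
Zero determinant ⇒ coplanar.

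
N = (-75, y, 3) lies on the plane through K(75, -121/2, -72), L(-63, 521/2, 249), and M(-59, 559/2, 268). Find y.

A normal to the plane is n = KL × KM = (0, 3906, -3906).
N lies in the plane iff n · KN = 0.
This gives (3906)y + (-56637) = 0, so y = 29/2.

29/2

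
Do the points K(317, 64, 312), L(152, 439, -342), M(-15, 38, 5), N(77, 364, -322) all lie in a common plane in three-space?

Yes

With K as base: KL = (-165, 375, -654), KM = (-332, -26, -307), KN = (-240, 300, -634).
KM × KN = (108584, -136808, -105840).
KL · (KM × KN) = 0.
The scalar triple product vanishes, so the four points are coplanar.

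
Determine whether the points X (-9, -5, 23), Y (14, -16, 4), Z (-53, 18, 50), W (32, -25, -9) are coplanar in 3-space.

With X as base: XY = (23, -11, -19), XZ = (-44, 23, 27), XW = (41, -20, -32).
XZ × XW = (-196, -301, -63).
XY · (XZ × XW) = 0.
The scalar triple product vanishes, so the four points are coplanar.

Yes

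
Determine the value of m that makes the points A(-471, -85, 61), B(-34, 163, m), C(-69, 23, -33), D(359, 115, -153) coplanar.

72

Coplanarity ⇔ det[AB; AC; AD] = 0.
Expanding, this is linear in m: (-9240)m + (665280) = 0.
So m = 72.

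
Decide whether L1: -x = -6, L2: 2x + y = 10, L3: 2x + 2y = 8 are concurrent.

The three lines meet at one point iff the augmented coefficient matrix [aᵢ bᵢ cᵢ] has rank < 3, i.e. its determinant vanishes.
Here the determinant is 0.
It vanishes, so the lines are concurrent at (6, -2).

Yes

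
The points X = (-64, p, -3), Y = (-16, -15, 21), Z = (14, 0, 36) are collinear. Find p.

-39

Collinearity requires XY × XZ = 0; each component is linear in p.
The x-component gives (-15)p + (-585) = 0, so p = -39.
The remaining components then also vanish.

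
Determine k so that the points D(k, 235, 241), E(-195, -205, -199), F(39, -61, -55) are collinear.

Direction EF = (234, 144, 144). From the y-coordinate of D, the parameter along the line is τ = (235 − (-205))/144 = 55/18.
Then k = (-195) + 55/18·(234) = 520.

520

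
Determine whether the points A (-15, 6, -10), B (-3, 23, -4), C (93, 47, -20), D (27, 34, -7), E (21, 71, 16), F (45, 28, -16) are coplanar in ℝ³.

The plane through A, B, C has normal n = AB × AC = (-416, 768, -1344) and equation n·P = 24288.
Checking the remaining points: n·D = 24288, n·E = 24288, n·F = 24288.
All equal 24288, so all 6 points lie in one plane.

Yes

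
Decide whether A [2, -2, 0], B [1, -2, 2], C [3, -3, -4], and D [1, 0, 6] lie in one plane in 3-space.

The four points are coplanar iff the 3×3 determinant with rows AB, AC, AD is zero.
Rows: (-1, 0, 2), (1, -1, -4), (-1, 2, 6).
Expanding along the first row: (-1)(2) − (0)(2) + (2)(1) = 0.
Zero determinant ⇒ coplanar.

Yes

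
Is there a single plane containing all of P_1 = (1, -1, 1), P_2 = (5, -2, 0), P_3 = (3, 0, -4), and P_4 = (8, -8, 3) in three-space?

The four points are coplanar iff the 3×3 determinant with rows P_1P_2, P_1P_3, P_1P_4 is zero.
Rows: (4, -1, -1), (2, 1, -5), (7, -7, 2).
Expanding along the first row: (4)(-33) − (-1)(39) + (-1)(-21) = -72.
Nonzero ⇒ not coplanar.

No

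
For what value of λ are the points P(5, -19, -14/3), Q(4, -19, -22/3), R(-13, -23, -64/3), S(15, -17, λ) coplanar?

19/3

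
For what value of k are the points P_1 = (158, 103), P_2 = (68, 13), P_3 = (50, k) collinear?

-5

The three points are collinear iff det[P_1P_2; P_1P_3] = 0.
This determinant is linear in k: (-90)k + (-450) = 0, so k = -5.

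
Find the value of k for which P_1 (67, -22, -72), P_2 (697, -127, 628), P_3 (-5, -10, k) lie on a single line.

Collinearity requires P_1P_2 × P_1P_3 = 0; each component is linear in k.
The x-component gives (-105)k + (-15960) = 0, so k = -152.
The remaining components then also vanish.

-152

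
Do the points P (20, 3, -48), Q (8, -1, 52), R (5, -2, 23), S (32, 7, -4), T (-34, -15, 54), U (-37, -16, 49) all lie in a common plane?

The plane through P, Q, R has normal n = PQ × PR = (216, -648, 0) and equation n·X = 2376.
Checking the remaining points: n·S = 2376, n·T = 2376, n·U = 2376.
All equal 2376, so all 6 points lie in one plane.

Yes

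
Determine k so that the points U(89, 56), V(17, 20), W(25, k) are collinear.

Collinearity: (W − U) must be parallel to (V − U) = (-72, -36).
Cross-multiplying the components: (k − 56)·(-72) = (-64)·(-36).
Solving gives k = 24.

24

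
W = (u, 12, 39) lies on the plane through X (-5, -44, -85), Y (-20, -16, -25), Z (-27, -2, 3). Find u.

A normal to the plane is n = XY × XZ = (-56, 0, -14).
W lies in the plane iff n · XW = 0.
This gives (-56)u + (-2016) = 0, so u = -36.

-36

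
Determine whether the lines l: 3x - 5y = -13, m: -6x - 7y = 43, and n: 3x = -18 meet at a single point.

Yes

Intersecting l and m: solving the 2×2 system gives (x, y) = (-6, -1).
Substitute into n: (3)(-6) + (0)(-1) = -18.
This equals -18, so (-6, -1) lies on all three lines and they are concurrent.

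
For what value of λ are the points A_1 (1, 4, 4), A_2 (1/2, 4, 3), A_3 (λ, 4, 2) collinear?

Collinearity requires A_1A_2 × A_1A_3 = 0; each component is linear in λ.
The y-component gives (-1)λ + (0) = 0, so λ = 0.
The remaining components then also vanish.

0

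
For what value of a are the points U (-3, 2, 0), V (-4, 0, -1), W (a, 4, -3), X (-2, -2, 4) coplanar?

Normal to plane UVX: n = (-12, 3, 6); plane equation n·P = 42.
Requiring n·W = 42: (-12)a + (-6) = 42.
So a = -4.

-4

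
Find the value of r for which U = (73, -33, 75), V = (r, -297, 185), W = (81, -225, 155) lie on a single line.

84

Collinearity requires UV × UW = 0; each component is linear in r.
The y-component gives (-80)r + (6720) = 0, so r = 84.
The remaining components then also vanish.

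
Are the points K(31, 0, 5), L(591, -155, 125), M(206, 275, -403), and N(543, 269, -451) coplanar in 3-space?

Yes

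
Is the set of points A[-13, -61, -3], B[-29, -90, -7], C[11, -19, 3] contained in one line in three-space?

AB = (-16, -29, -4), AC = (24, 42, 6).
Comparing components 2 and 3: (-29)(6) − (-4)(42) = -6 ≠ 0, so AB and AC are not parallel and the points are not collinear.

No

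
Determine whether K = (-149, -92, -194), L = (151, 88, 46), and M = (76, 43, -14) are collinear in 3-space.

Yes

KL = (300, 180, 240), KM = (225, 135, 180).
Each component of KM is 3/4 times the corresponding component of KL, so KM = 3/4·KL and the points are collinear.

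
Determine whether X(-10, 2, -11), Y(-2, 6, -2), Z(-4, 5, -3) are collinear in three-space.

XY = (8, 4, 9), XZ = (6, 3, 8).
Comparing components 2 and 3: (4)(8) − (9)(3) = 5 ≠ 0, so XY and XZ are not parallel and the points are not collinear.

No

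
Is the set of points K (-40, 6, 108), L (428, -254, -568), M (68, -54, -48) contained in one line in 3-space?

KL = (468, -260, -676), KM = (108, -60, -156).
KL × KM = (0, 0, 0).
The cross product vanishes, so the three points are collinear.

Yes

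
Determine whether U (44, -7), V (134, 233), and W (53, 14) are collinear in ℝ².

UV = (90, 240), UW = (9, 21).
If collinear, UW would be a scalar multiple of UV. But (90)·(21) ≠ (240)·(9) (difference -270), so they are not parallel; the points are not collinear.

No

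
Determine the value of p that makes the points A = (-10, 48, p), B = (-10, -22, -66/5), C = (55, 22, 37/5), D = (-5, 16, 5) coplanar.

102/5

The points are coplanar iff AB · (AC × AD) = 0.
Expanding, this is linear in p: (-2250)p + (45900) = 0.
So p = 102/5.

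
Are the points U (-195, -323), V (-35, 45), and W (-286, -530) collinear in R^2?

UV = (160, 368), UW = (-91, -207).
If collinear, UW would be a scalar multiple of UV. But (160)·(-207) ≠ (368)·(-91) (difference 368), so they are not parallel; the points are not collinear.

No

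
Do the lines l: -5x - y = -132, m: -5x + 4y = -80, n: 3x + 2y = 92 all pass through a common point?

Lines aᵢx + bᵢy = cᵢ with pairwise distinct directions are concurrent exactly when det[aᵢ bᵢ cᵢ] = 0.
Here the determinant is 44.
Nonzero, so no common point exists.

No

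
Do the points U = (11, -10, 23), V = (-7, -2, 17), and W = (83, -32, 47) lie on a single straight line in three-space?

UV = (-18, 8, -6), UW = (72, -22, 24).
UV × UW = (60, 0, -180).
The cross product is nonzero, so the points do not lie on one line.

No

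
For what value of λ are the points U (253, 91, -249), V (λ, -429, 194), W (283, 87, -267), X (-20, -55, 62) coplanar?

220

Normal to plane UWX: n = (-3872, -4416, -5472); plane equation n·P = -18944.
Requiring n·V = -18944: (-3872)λ + (832896) = -18944.
So λ = 220.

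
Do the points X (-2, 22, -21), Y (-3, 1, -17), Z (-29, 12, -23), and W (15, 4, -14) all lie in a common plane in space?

No

The four points are coplanar iff the 3×3 determinant with rows XY, XZ, XW is zero.
Rows: (-1, -21, 4), (-27, -10, -2), (17, -18, 7).
Expanding along the first row: (-1)(-106) − (-21)(-155) + (4)(656) = -525.
Nonzero ⇒ not coplanar.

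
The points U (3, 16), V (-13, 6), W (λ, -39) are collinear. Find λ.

-85

Collinearity: (W − U) must be parallel to (V − U) = (-16, -10).
Cross-multiplying the components: (λ − 3)·(-10) = (-55)·(-16).
Solving gives λ = -85.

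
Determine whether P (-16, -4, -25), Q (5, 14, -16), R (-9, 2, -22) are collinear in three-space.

Yes

PQ = (21, 18, 9), PR = (7, 6, 3).
PQ × PR = (0, 0, 0).
The cross product vanishes, so the three points are collinear.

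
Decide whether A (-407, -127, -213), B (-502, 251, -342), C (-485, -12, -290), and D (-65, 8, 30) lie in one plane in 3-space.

Yes

A normal to the plane through A, B, C is n = AB × AC = (-14271, 2747, 18559).
The plane has equation n·P = 1506361. For D: n·D = 1506361.
Equal, so D lies in the plane and all four are coplanar.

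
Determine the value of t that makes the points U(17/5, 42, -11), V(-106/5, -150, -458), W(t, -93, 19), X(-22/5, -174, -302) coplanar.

The points are coplanar iff UV · (UW × UX) = 0.
Expanding, this is linear in t: (40680)t + (-748512) = 0.
So t = 92/5.

92/5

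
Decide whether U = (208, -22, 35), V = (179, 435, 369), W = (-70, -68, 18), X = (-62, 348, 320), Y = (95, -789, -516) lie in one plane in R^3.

The plane through U, V, W has normal n = UV × UW = (7595, -93345, 128380) and equation n·P = 8126650.
Checking the remaining points: n·X = 8126650, n·Y = 8126650.
All equal 8126650, so all 5 points lie in one plane.

Yes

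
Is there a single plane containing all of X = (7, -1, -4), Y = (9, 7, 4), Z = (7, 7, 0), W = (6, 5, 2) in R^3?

No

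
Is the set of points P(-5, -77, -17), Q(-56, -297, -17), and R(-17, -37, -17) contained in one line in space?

No

PQ = (-51, -220, 0), PR = (-12, 40, 0).
Comparing components 1 and 2: (-51)(40) − (-220)(-12) = -4680 ≠ 0, so PQ and PR are not parallel and the points are not collinear.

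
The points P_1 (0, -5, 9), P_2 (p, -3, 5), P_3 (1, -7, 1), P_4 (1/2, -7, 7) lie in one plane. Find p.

Normal to plane P_1P_3P_4: n = (-12, -2, -1); plane equation n·P = 1.
Requiring n·P_2 = 1: (-12)p + (1) = 1.
So p = 0.

0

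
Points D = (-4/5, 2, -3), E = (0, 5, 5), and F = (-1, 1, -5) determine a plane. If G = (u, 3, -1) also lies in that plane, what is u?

-3/5

Coplanarity requires DE · (DF × DG) = 0.
DE = (4/5, 3, 8), DF = (-1/5, -1, -2); the triple product is linear in u with coefficient 2 and constant term 6/5.
Setting it to zero: u = -3/5.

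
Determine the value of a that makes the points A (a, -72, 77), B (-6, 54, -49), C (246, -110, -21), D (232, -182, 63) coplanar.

6

The points are coplanar iff AB · (AC × AD) = 0.
Expanding, this is linear in a: (11760)a + (-70560) = 0.
So a = 6.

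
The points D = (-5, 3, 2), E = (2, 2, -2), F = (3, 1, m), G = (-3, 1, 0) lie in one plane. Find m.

-3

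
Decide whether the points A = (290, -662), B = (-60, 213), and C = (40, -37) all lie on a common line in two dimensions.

Yes

AB = (-350, 875), AC = (-250, 625).
det[AB; AC] = (-350)(625) − (875)(-250) = 0.
The determinant is zero, so the points are collinear.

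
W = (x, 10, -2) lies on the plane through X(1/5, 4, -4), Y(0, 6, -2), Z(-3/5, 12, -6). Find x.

-2/5

The plane through X, Y, Z has equation −20x − 2y = -12.
Substituting W: (-20)x + (-20) = -12, so x = -2/5.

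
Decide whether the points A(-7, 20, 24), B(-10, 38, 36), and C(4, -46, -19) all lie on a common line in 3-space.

No

AB = (-3, 18, 12), AC = (11, -66, -43).
AB × AC = (18, 3, 0).
The cross product is nonzero, so the points do not lie on one line.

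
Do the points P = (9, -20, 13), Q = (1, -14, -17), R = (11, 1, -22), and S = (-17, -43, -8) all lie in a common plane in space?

No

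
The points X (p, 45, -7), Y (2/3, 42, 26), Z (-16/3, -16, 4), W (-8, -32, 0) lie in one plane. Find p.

53/3

Coplanarity ⇔ det[XY; XZ; XW] = 0.
Expanding, this is linear in p: (120)p + (-2120) = 0.
So p = 53/3.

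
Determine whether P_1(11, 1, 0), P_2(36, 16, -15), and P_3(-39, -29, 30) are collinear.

Yes

P_1P_2 = (25, 15, -15), P_1P_3 = (-50, -30, 30).
P_1P_2 × P_1P_3 = (0, 0, 0).
The cross product vanishes, so the three points are collinear.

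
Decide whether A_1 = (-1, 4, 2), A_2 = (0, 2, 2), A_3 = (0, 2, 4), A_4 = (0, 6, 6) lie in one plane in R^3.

A normal to the plane through A_1, A_2, A_3 is n = A_1A_2 × A_1A_3 = (-4, -2, 0).
The plane has equation n·P = -4. For A_4: n·A_4 = -12.
-12 ≠ -4, so A_4 is off the plane.

No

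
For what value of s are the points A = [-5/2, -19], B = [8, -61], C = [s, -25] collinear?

-1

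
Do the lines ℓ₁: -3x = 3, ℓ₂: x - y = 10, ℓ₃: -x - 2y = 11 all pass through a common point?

Lines aᵢx + bᵢy = cᵢ with pairwise distinct directions are concurrent exactly when det[aᵢ bᵢ cᵢ] = 0.
Here the determinant is -36.
Nonzero, so no common point exists.

No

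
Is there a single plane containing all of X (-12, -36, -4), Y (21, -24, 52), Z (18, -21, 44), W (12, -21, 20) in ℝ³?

No

A normal to the plane through X, Y, Z is n = XY × XZ = (-264, 96, 135).
The plane has equation n·P = -828. For W: n·W = -2484.
-2484 ≠ -828, so W is off the plane.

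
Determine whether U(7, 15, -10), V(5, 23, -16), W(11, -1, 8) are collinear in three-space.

UV = (-2, 8, -6), UW = (4, -16, 18).
UV × UW = (48, 12, 0).
The cross product is nonzero, so the points do not lie on one line.

No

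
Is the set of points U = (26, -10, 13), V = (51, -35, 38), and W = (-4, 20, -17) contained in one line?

Yes

UV = (25, -25, 25), UW = (-30, 30, -30).
Each component of UW is -6/5 times the corresponding component of UV, so UW = -6/5·UV and the points are collinear.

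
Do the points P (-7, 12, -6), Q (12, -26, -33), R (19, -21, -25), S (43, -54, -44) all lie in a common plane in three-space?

No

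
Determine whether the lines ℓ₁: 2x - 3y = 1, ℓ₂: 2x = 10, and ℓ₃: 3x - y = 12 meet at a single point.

Yes

Intersecting ℓ₁ and ℓ₂: solving the 2×2 system gives (x, y) = (5, 3).
Substitute into ℓ₃: (3)(5) + (-1)(3) = 12.
This equals 12, so (5, 3) lies on all three lines and they are concurrent.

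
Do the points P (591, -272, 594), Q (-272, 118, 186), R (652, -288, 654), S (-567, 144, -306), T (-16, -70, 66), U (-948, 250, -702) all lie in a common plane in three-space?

The plane through P, Q, R has normal n = PQ × PR = (16872, 26892, -9982) and equation n·X = -3272580.
Checking the remaining points: n·S = -2639484, n·T = -2811204, n·U = -2264292.
Since n·S = -2639484 ≠ -3272580, S is off the plane and the points are not all coplanar.

No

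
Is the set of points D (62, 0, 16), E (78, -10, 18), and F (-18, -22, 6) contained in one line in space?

DE = (16, -10, 2), DF = (-80, -22, -10).
DE × DF = (144, 0, -1152).
The cross product is nonzero, so the points do not lie on one line.

No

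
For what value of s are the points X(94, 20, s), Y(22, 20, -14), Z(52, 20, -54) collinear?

-110

Collinearity requires XY × XZ = 0; each component is linear in s.
The y-component gives (-30)s + (-3300) = 0, so s = -110.
The remaining components then also vanish.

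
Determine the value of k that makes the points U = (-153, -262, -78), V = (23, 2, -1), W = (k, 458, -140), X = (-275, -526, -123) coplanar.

-132

The points are coplanar iff UV · (UW × UX) = 0.
Expanding, this is linear in k: (-8448)k + (-1115136) = 0.
So k = -132.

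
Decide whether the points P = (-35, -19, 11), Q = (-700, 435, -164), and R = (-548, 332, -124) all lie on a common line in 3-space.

No

PQ = (-665, 454, -175), PR = (-513, 351, -135).
Comparing components 2 and 3: (454)(-135) − (-175)(351) = 135 ≠ 0, so PQ and PR are not parallel and the points are not collinear.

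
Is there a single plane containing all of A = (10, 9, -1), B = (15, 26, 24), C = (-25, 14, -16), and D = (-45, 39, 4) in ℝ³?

Yes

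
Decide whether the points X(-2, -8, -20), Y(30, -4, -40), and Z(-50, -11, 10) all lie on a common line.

XY = (32, 4, -20), XZ = (-48, -3, 30).
XY × XZ = (60, 0, 96).
The cross product is nonzero, so the points do not lie on one line.

No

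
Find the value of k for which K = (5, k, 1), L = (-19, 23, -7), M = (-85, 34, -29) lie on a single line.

19

Collinearity requires KL × KM = 0; each component is linear in k.
The x-component gives (22)k + (-418) = 0, so k = 19.
The remaining components then also vanish.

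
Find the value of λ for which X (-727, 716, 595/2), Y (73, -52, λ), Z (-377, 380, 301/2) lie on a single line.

-77/2

Direction XZ = (350, -336, -147). From the x-coordinate of Y, the parameter along the line is τ = (73 − (-727))/350 = 16/7.
Then λ = 595/2 + 16/7·(-147) = -77/2.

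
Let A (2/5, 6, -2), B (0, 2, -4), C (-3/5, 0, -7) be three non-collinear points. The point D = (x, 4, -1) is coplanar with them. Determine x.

3/5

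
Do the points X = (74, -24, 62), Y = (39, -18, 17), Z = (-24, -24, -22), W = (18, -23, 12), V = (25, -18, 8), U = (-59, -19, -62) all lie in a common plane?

No

The plane through X, Y, Z has normal n = XY × XZ = (-504, 1470, 588) and equation n·P = -36120.
Checking the remaining points: n·W = -35826, n·V = -34356, n·U = -34650.
Since n·W = -35826 ≠ -36120, W is off the plane and the points are not all coplanar.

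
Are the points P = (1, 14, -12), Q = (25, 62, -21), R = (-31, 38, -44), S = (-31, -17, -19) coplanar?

No

A normal to the plane through P, Q, R is n = PQ × PR = (-1320, 1056, 2112).
The plane has equation n·X = -11880. For S: n·S = -17160.
-17160 ≠ -11880, so S is off the plane.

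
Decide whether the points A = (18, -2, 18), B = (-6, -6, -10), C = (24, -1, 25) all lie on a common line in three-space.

AB = (-24, -4, -28), AC = (6, 1, 7).
AB × AC = (0, 0, 0).
The cross product vanishes, so the three points are collinear.

Yes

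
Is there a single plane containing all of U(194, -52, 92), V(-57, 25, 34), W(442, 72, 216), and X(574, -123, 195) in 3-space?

Yes

A normal to the plane through U, V, W is n = UV × UW = (16740, 16740, -50220).
The plane has equation n·P = -2243160. For X: n·X = -2243160.
Equal, so X lies in the plane and all four are coplanar.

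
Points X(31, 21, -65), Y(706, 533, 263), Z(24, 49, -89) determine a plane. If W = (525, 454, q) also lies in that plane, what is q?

139

The plane through X, Y, Z has equation −21472x + 13904y + 22484z = -1835108.
Substituting W: (22484)q + (-4960384) = -1835108, so q = 139.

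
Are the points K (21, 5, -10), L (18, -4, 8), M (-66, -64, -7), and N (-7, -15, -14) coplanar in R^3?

No

A normal to the plane through K, L, M is n = KL × KM = (1215, -1557, -576).
The plane has equation n·P = 23490. For N: n·N = 22914.
22914 ≠ 23490, so N is off the plane.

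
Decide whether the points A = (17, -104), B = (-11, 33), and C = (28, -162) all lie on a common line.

AB = (-28, 137), AC = (11, -58).
det[AB; AC] = (-28)(-58) − (137)(11) = 117.
The determinant is nonzero, so they are not collinear.

No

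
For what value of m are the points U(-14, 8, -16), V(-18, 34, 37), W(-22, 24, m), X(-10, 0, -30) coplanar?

Coplanarity ⇔ det[UV; UW; UX] = 0.
Expanding, this is linear in m: (72)m + (-864) = 0.
So m = 12.

12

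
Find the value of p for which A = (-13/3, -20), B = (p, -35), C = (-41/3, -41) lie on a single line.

-11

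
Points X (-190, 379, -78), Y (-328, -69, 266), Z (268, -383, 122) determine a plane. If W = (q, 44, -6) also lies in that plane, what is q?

40

A normal to the plane is n = XY × XZ = (172528, 185152, 310340).
W lies in the plane iff n · XW = 0.
This gives (172528)q + (-6901120) = 0, so q = 40.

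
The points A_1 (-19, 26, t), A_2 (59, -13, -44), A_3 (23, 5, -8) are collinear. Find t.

34

Collinearity requires A_1A_2 × A_1A_3 = 0; each component is linear in t.
The x-component gives (18)t + (-612) = 0, so t = 34.
The remaining components then also vanish.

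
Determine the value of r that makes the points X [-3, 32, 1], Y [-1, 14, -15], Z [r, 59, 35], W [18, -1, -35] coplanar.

-32

Normal to plane XYW: n = (120, -264, 312); plane equation n·P = -8496.
Requiring n·Z = -8496: (120)r + (-4656) = -8496.
So r = -32.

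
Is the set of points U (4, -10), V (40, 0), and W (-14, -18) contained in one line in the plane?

No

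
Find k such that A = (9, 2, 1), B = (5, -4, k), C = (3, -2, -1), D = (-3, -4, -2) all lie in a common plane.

The points are coplanar iff AB · (AC × AD) = 0.
Expanding, this is linear in k: (-12)k + (-24) = 0.
So k = -2.

-2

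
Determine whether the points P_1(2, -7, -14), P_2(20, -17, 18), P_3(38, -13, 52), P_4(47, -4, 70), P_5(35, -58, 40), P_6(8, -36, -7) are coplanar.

Yes

The plane through P_1, P_2, P_3 has normal n = P_1P_2 × P_1P_3 = (-468, -36, 252) and equation n·P = -4212.
Checking the remaining points: n·P_4 = -4212, n·P_5 = -4212, n·P_6 = -4212.
All equal -4212, so all 6 points lie in one plane.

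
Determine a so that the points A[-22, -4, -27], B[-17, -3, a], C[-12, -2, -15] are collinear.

-21

Collinearity requires AB × AC = 0; each component is linear in a.
The x-component gives (-2)a + (-42) = 0, so a = -21.
The remaining components then also vanish.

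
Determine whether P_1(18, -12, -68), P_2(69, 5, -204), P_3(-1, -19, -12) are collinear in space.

No

P_1P_2 = (51, 17, -136), P_1P_3 = (-19, -7, 56).
P_1P_2 × P_1P_3 = (0, -272, -34).
The cross product is nonzero, so the points do not lie on one line.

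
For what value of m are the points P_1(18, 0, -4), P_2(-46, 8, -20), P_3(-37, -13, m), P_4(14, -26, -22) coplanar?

-61/2

Normal to plane P_1P_2P_4: n = (-560, -1088, 1696); plane equation n·P = -16864.
Requiring n·P_3 = -16864: (1696)m + (34864) = -16864.
So m = -61/2.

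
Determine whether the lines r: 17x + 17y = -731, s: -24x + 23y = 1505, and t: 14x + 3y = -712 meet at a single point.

No

The three lines meet at one point iff the augmented coefficient matrix [aᵢ bᵢ cᵢ] has rank < 3, i.e. its determinant vanishes.
Here the determinant is 561.
Nonzero, so no common point exists.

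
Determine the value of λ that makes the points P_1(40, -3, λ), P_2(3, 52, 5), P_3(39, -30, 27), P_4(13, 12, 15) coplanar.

The points are coplanar iff P_1P_2 · (P_1P_3 × P_1P_4) = 0.
Expanding, this is linear in λ: (620)λ + (-13020) = 0.
So λ = 21.

21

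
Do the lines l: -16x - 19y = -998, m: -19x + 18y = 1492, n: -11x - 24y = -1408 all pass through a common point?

Yes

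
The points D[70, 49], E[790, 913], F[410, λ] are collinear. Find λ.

457

Collinearity: (F − D) must be parallel to (E − D) = (720, 864).
Cross-multiplying the components: (λ − 49)·(720) = (340)·(864).
Solving gives λ = 457.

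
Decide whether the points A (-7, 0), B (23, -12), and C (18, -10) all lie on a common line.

AB = (30, -12), AC = (25, -10).
det[AB; AC] = (30)(-10) − (-12)(25) = 0.
The determinant is zero, so the points are collinear.

Yes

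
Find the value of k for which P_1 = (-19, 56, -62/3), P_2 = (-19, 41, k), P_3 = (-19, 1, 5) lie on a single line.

Collinearity requires P_1P_2 × P_1P_3 = 0; each component is linear in k.
The x-component gives (55)k + (2255/3) = 0, so k = -41/3.
The remaining components then also vanish.

-41/3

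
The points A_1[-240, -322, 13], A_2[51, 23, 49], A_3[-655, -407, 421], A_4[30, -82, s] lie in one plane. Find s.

Coplanarity ⇔ det[A_1A_2; A_1A_3; A_1A_4] = 0.
Expanding, this is linear in s: (118440)s + (5211360) = 0.
So s = -44.

-44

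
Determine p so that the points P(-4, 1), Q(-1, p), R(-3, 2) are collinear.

Collinearity: (Q − P) must be parallel to (R − P) = (1, 1).
Cross-multiplying the components: (p − 1)·(1) = (3)·(1).
Solving gives p = 4.

4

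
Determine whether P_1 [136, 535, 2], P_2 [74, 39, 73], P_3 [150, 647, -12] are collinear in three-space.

No

P_1P_2 = (-62, -496, 71), P_1P_3 = (14, 112, -14).
Comparing components 2 and 3: (-496)(-14) − (71)(112) = -1008 ≠ 0, so P_1P_2 and P_1P_3 are not parallel and the points are not collinear.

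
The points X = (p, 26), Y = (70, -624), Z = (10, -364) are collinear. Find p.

Collinearity: (X − Y) must be parallel to (Z − Y) = (-60, 260).
Cross-multiplying the components: (p − 70)·(260) = (650)·(-60).
Solving gives p = -80.

-80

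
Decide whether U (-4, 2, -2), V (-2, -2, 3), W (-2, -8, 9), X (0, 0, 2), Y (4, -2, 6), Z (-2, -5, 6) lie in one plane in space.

The plane through U, V, W has normal n = UV × UW = (6, -12, -12) and equation n·P = -24.
Checking the remaining points: n·X = -24, n·Y = -24, n·Z = -24.
All equal -24, so all 6 points lie in one plane.

Yes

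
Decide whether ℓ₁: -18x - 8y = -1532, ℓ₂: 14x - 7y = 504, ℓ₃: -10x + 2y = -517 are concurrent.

No

Intersecting ℓ₁ and ℓ₂: solving the 2×2 system gives (x, y) = (62, 52).
Substitute into ℓ₃: (-10)(62) + (2)(52) = -516.
But ℓ₃ requires -517 ≠ -516, so the three lines have no common point.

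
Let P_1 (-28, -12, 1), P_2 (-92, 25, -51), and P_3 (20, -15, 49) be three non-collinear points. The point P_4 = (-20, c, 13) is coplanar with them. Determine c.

Coplanarity requires P_1P_2 · (P_1P_3 × P_1P_4) = 0.
P_1P_2 = (-64, 37, -52), P_1P_3 = (48, -3, 48); the triple product is linear in c with coefficient 576 and constant term 864.
Setting it to zero: c = -3/2.

-3/2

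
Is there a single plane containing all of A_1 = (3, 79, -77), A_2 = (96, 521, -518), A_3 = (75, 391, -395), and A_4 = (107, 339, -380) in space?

The four points are coplanar iff the 3×3 determinant with rows A_1A_2, A_1A_3, A_1A_4 is zero.
Rows: (93, 442, -441), (72, 312, -318), (104, 260, -303).
Expanding along the first row: (93)(-11856) − (442)(11256) + (-441)(-13728) = -23712.
Nonzero ⇒ not coplanar.

No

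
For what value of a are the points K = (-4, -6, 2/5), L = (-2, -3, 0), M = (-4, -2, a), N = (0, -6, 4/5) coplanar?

-2/5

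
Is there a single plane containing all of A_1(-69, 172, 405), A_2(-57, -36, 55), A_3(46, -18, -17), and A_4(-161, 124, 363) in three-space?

A normal to the plane through A_1, A_2, A_3 is n = A_1A_2 × A_1A_3 = (21276, -35186, 21640).
The plane has equation n·P = 1244164. For A_4: n·A_4 = 66820.
66820 ≠ 1244164, so A_4 is off the plane.

No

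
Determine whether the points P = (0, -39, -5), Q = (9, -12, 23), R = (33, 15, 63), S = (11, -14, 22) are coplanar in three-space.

With P as base: PQ = (9, 27, 28), PR = (33, 54, 68), PS = (11, 25, 27).
PR × PS = (-242, -143, 231).
PQ · (PR × PS) = 429.
Since 429 ≠ 0, the four points are not coplanar.

No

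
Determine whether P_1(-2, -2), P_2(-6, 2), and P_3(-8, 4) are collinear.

P_1P_2 = (-4, 4), P_1P_3 = (-6, 6).
det[P_1P_2; P_1P_3] = (-4)(6) − (4)(-6) = 0.
The determinant is zero, so the points are collinear.

Yes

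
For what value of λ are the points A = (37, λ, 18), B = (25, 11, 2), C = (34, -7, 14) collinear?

Collinearity requires AB × AC = 0; each component is linear in λ.
The x-component gives (-12)λ + (-156) = 0, so λ = -13.
The remaining components then also vanish.

-13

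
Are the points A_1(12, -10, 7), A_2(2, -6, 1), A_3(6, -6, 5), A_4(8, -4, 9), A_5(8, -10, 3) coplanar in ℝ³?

The plane through A_1, A_2, A_3 has normal n = A_1A_2 × A_1A_3 = (16, 16, -16) and equation n·P = -80.
Checking the remaining points: n·A_4 = -80, n·A_5 = -80.
All equal -80, so all 5 points lie in one plane.

Yes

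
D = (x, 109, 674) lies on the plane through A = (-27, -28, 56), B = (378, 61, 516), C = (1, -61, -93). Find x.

-148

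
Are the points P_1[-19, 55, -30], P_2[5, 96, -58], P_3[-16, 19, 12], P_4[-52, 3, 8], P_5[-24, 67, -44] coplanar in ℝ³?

The plane through P_1, P_2, P_3 has normal n = P_1P_2 × P_1P_3 = (714, -1092, -987) and equation n·P = -44016.
Checking the remaining points: n·P_4 = -48300, n·P_5 = -46872.
Since n·P_4 = -48300 ≠ -44016, P_4 is off the plane and the points are not all coplanar.

No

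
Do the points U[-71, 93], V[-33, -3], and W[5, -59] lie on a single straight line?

UV = (38, -96), UW = (76, -152).
det[UV; UW] = (38)(-152) − (-96)(76) = 1520.
The determinant is nonzero, so they are not collinear.

No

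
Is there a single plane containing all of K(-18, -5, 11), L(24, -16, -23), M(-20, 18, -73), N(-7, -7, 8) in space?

A normal to the plane through K, L, M is n = KL × KM = (1706, 3596, 944).
The plane has equation n·P = -38304. For N: n·N = -29562.
-29562 ≠ -38304, so N is off the plane.

No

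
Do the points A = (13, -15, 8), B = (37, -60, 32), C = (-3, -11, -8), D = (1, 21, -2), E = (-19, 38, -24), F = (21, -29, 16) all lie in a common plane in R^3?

The plane through A, B, C has normal n = AB × AC = (624, 0, -624) and equation n·P = 3120.
Checking the remaining points: n·D = 1872, n·E = 3120, n·F = 3120.
Since n·D = 1872 ≠ 3120, D is off the plane and the points are not all coplanar.

No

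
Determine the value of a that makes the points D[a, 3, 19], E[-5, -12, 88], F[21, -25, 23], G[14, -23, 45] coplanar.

The points are coplanar iff DE · (DF × DG) = 0.
Expanding, this is linear in a: (156)a + (-156) = 0.
So a = 1.

1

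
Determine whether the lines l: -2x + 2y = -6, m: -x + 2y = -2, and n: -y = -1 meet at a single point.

Yes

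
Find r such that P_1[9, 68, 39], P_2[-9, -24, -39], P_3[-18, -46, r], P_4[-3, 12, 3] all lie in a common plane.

Coplanarity ⇔ det[P_1P_2; P_1P_3; P_1P_4] = 0.
Expanding, this is linear in r: (96)r + (576) = 0.
So r = -6.

-6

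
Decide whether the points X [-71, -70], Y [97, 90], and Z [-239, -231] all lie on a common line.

XY = (168, 160), XZ = (-168, -161).
If collinear, XZ would be a scalar multiple of XY. But (168)·(-161) ≠ (160)·(-168) (difference -168), so they are not parallel; the points are not collinear.

No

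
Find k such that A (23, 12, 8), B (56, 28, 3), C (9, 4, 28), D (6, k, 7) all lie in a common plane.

The points are coplanar iff AB · (AC × AD) = 0.
Expanding, this is linear in k: (-590)k + (2360) = 0.
So k = 4.

4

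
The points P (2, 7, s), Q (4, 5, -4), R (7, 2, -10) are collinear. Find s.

Collinearity requires PQ × PR = 0; each component is linear in s.
The x-component gives (-3)s + (0) = 0, so s = 0.
The remaining components then also vanish.

0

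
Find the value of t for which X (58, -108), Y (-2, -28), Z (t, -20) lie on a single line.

-8

Collinearity: (Z − X) must be parallel to (Y − X) = (-60, 80).
Cross-multiplying the components: (t − 58)·(80) = (88)·(-60).
Solving gives t = -8.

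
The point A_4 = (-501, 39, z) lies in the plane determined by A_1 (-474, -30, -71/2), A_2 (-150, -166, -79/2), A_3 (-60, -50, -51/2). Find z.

-59/2

Coplanarity requires A_1A_2 · (A_1A_3 × A_1A_4) = 0.
A_1A_2 = (324, -136, -4), A_1A_3 = (414, -20, 10); the triple product is linear in z with coefficient 49824 and constant term 1469808.
Setting it to zero: z = -59/2.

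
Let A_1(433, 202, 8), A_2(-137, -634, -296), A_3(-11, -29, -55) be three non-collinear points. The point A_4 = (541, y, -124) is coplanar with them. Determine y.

-98

The plane through A_1, A_2, A_3 has equation −17556x + 99066y − 239514z = 10493472.
Substituting A_4: (99066)y + (20201940) = 10493472, so y = -98.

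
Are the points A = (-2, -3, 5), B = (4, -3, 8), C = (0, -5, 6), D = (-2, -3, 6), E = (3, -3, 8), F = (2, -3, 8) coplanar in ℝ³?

The plane through A, B, C has normal n = AB × AC = (6, 0, -12) and equation n·P = -72.
Checking the remaining points: n·D = -84, n·E = -78, n·F = -84.
Since n·D = -84 ≠ -72, D is off the plane and the points are not all coplanar.

No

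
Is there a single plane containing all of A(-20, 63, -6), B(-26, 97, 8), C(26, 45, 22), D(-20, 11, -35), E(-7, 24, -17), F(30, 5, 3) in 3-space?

The plane through A, B, C has normal n = AB × AC = (1204, 812, -1456) and equation n·P = 35812.
Checking the remaining points: n·D = 35812, n·E = 35812, n·F = 35812.
All equal 35812, so all 6 points lie in one plane.

Yes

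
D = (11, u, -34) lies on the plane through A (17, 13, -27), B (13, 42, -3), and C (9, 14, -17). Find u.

-8

Coplanarity requires AB · (AC × AD) = 0.
AB = (-4, 29, 24), AC = (-8, 1, 10); the triple product is linear in u with coefficient -152 and constant term -1216.
Setting it to zero: u = -8.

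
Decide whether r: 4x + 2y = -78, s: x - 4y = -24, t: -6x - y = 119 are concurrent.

Yes

Intersecting r and s: solving the 2×2 system gives (x, y) = (-20, 1).
Substitute into t: (-6)(-20) + (-1)(1) = 119.
This equals 119, so (-20, 1) lies on all three lines and they are concurrent.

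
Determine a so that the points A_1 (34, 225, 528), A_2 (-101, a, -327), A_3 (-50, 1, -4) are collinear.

Direction A_1A_3 = (-84, -224, -532). From the x-coordinate of A_2, the parameter along the line is τ = (-101 − 34)/(-84) = 45/28.
Then a = 225 + 45/28·(-224) = -135.

-135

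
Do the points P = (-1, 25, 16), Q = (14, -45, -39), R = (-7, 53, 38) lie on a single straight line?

Yes

PQ = (15, -70, -55), PR = (-6, 28, 22).
Each component of PR is -2/5 times the corresponding component of PQ, so PR = -2/5·PQ and the points are collinear.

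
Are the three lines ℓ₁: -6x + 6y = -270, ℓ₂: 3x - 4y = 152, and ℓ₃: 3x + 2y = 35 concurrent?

No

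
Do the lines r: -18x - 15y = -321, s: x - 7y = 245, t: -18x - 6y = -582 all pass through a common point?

Yes

Intersecting r and s: solving the 2×2 system gives (x, y) = (42, -29).
Substitute into t: (-18)(42) + (-6)(-29) = -582.
This equals -582, so (42, -29) lies on all three lines and they are concurrent.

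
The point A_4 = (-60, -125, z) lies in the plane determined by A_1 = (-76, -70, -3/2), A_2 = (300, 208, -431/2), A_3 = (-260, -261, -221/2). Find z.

Coplanarity requires A_1A_2 · (A_1A_3 × A_1A_4) = 0.
A_1A_2 = (376, 278, -214), A_1A_3 = (-184, -191, -109); the triple product is linear in z with coefficient -20664 and constant term -5589612.
Setting it to zero: z = -541/2.

-541/2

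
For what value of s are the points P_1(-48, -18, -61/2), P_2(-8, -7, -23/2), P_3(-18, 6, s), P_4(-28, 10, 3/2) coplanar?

-1/2

The points are coplanar iff P_1P_2 · (P_1P_3 × P_1P_4) = 0.
Expanding, this is linear in s: (-900)s + (-450) = 0.
So s = -1/2.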